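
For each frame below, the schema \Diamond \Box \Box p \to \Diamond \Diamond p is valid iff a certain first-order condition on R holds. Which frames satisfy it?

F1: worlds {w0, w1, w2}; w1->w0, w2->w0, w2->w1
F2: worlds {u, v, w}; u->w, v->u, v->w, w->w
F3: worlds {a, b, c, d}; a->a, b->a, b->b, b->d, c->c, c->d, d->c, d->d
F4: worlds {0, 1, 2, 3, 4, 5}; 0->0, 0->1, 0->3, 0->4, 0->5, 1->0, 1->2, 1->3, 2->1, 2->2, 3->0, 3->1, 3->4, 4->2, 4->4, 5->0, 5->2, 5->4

Frame correspondent (Sahlqvist): \forall x \forall y (xRy \to \exists w (y R^2 w \wedge x R^2 w)) — i.e. a generalized confluence (Geach) condition.
F1: fails — w1Rw0 but no w with w0R²w and w1R²w.
F2: condition met.
F3: condition met.
F4: condition met.
Valid on: F2, F3, F4.

F2, F3, F4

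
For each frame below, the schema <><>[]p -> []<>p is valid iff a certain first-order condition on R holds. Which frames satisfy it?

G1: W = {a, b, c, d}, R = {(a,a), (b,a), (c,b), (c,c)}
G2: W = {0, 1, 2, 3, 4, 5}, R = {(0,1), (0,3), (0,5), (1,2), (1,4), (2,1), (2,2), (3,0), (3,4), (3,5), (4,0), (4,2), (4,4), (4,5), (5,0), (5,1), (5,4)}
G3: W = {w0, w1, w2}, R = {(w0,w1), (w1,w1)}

This is the axiom for a generalized confluence (Geach) condition; its first-order frame correspondent is forall x forall y forall z ((x R^2 y & xRz) -> exists w (yRw & zRw)).
G1: fails — cR²a, cRc but no w with aRw and cRw.
G2: fails — 0R²0, 0R1 but no w with 0Rw and 1Rw.
G3: holds.

G3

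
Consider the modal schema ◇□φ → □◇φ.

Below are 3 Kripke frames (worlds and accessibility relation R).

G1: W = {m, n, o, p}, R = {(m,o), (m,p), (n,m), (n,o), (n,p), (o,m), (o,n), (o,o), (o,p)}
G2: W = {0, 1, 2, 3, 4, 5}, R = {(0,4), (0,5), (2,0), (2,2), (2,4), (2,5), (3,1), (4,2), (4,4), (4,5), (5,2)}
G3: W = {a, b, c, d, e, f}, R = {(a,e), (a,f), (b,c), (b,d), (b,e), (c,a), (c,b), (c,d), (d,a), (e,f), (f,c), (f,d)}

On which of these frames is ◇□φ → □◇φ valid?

Frame correspondent (Sahlqvist): ∀x ∀y ∀z (Rxy ∧ Rxz → ∃w (Ryw ∧ Rzw)) — i.e. convergence.
G1: fails — Rmo and Rmp but o and p have no common successor.
G2: fails — R25 and R20 but 5 and 0 have no common successor.
G3: fails — Rae and Raf but e and f have no common successor.

none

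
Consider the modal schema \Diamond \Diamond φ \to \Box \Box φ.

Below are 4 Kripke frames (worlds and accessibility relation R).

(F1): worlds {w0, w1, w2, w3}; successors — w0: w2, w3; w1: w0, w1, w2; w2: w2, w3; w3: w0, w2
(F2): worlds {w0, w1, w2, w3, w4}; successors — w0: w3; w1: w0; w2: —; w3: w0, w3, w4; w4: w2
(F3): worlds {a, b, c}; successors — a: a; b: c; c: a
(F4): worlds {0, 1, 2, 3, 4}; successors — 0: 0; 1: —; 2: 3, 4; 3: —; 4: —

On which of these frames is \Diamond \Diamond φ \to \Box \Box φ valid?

Frame correspondent (Sahlqvist): \forall x \forall y \forall z ((x R^2 y \wedge x R^2 z) \to \exists w (y = w \wedge z = w)) — i.e. a generalized confluence (Geach) condition.
(F1): fails — w0R²w0, w0R²w2 but w0 ≠ w2.
(F2): fails — w0R²w0, w0R²w3 but w0 ≠ w3.
(F3): condition met.
(F4): condition met.

(F3), (F4)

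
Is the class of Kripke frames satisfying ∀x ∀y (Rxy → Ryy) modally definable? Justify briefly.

Yes, by □(□p → p)

This is a Sahlqvist condition; the T□ axiom □(□p → p) defines it.
Suppose □(□p→p) is valid. Take Rxy and set V(p)={w : Ryw}. Then at y, □p holds; since □(□p→p) at x, □p→p at y, so p at y, i.e. Ryy.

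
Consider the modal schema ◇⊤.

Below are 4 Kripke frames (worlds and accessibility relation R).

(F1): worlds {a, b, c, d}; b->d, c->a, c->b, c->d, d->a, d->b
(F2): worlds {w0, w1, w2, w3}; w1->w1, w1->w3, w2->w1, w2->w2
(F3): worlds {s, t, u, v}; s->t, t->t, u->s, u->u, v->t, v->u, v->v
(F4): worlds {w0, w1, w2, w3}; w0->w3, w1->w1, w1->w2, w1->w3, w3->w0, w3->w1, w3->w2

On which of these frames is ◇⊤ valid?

(F3)

This is the axiom for seriality; its first-order frame correspondent is ∀x ∃y Rxy.
(F1): fails — world a has no successor.
(F2): fails — world w0 has no successor.
(F3): satisfies the condition.
(F4): fails — world w2 has no successor.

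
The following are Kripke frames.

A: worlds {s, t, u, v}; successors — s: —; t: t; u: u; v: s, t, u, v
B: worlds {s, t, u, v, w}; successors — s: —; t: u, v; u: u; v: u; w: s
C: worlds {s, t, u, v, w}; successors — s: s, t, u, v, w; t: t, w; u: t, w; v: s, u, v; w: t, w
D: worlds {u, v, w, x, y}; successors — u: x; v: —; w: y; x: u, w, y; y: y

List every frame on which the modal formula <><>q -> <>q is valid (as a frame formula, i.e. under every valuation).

A, B

The schema corresponds to transitivity: forall x forall y forall z (Rxy & Ryz -> Rxz).
A: ✓.
B: ✓.
C: fails — Rvu and Ruw but not Rvw.
D: fails — Rxu and Rux but not Rxx.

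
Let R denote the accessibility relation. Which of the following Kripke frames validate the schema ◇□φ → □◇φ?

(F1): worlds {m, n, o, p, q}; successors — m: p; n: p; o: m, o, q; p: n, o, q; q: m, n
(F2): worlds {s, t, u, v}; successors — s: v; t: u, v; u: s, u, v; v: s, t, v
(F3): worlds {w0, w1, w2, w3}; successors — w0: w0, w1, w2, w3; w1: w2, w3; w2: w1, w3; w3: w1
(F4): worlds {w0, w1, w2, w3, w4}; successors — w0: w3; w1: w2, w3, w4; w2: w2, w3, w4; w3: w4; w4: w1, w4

The schema corresponds to convergence: ∀x ∀y ∀z (Rxy ∧ Rxz → ∃w (Ryw ∧ Rzw)).
(F1): fails — Rom and Roo but m and o have no common successor.
(F2): condition met.
(F3): fails — Rw0w1 and Rw0w3 but w1 and w3 have no common successor.
(F4): condition met.
Valid on: (F2), (F4).

(F2), (F4)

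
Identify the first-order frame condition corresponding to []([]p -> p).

shift-reflexivity: forall x forall y (Rxy -> Ryy)

Suppose □(□p→p) is valid. Take Rxy and set V(p)={w : Ryw}. Then at y, □p holds; since □(□p→p) at x, □p→p at y, so p at y, i.e. Ryy.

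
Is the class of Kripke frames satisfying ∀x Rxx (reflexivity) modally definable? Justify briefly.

Yes: it is reflexivity, defined by the T schema □q → q.
Suppose □q→q is valid. At any x set V(q)={w : Rxw}. Then □q holds at x, so q holds at x, i.e. Rxx.

Yes — defined by □q → q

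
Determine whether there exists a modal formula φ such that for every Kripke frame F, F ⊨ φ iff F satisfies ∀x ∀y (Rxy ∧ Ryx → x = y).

No — not modally definable

Modal frame validity is preserved under surjective bounded morphisms.
The 6-cycle (worlds a,b,c,d,e,f with a→b→c→d→e→f→a) is antisymmetric. Sending even-indexed worlds to a and odd-indexed worlds to b is a surjective bounded morphism onto the two-world frame with a↔b, which is not antisymmetric.
Hence antisymmetry is not modally definable.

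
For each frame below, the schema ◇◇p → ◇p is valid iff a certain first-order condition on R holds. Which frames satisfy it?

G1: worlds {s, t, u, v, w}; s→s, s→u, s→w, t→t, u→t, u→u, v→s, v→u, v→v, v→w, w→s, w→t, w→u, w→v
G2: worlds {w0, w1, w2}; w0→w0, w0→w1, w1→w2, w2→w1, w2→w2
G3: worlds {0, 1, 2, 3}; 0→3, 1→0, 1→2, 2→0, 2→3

This is the axiom for transitivity; its first-order frame correspondent is ∀x ∀y ∀z (Rxy ∧ Ryz → Rxz).
G1: fails — Rvw and Rwt but not Rvt.
G2: fails — Rw1w2 and Rw2w1 but not Rw1w1.
G3: fails — R10 and R03 but not R13.

none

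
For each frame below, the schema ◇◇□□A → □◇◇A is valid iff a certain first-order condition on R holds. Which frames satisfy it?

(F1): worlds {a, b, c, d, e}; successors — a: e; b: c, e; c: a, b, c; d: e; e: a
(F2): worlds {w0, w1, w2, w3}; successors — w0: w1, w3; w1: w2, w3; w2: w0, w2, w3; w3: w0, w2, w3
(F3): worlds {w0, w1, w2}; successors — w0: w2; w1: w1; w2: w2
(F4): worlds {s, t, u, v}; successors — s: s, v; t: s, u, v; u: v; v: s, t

This is the axiom for a generalized confluence (Geach) condition; its first-order frame correspondent is ∀x ∀y ∀z ((xR²y ∧ xRz) → ∃w (yR²w ∧ zR²w)).
(F1): fails — aR²a, aRe but no w with aR²w and eR²w.
(F2): condition met.
(F3): condition met.
(F4): condition met.

(F2), (F3), (F4)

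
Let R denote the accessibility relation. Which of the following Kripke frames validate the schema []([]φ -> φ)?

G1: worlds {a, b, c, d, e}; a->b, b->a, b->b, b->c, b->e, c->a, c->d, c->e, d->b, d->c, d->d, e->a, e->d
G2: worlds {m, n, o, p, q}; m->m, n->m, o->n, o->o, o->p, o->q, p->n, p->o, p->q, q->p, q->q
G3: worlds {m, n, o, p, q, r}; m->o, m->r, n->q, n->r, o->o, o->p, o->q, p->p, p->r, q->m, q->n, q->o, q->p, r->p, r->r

This is the axiom for shift-reflexivity; its first-order frame correspondent is forall x forall y (Rxy -> Ryy).
G1: fails — Rbc but not Rcc.
G2: fails — Ron but not Rnn.
G3: fails — Rnq but not Rqq.
Valid on no frame.

none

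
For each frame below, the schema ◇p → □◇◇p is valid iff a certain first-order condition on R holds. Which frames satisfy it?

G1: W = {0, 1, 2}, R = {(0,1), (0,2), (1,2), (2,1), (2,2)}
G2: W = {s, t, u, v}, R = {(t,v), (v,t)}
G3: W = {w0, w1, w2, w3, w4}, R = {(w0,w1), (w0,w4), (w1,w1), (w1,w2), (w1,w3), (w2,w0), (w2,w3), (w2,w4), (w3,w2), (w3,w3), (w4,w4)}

This is the axiom for a generalized confluence (Geach) condition; its first-order frame correspondent is ∀x ∀y ∀z ((xRy ∧ xRz) → ∃w (y = w ∧ zR²w)).
G1: satisfies the condition.
G2: satisfies the condition.
G3: fails — w0Rw1, w0Rw4 but no w with w1=w and w4R²w.

G1, G2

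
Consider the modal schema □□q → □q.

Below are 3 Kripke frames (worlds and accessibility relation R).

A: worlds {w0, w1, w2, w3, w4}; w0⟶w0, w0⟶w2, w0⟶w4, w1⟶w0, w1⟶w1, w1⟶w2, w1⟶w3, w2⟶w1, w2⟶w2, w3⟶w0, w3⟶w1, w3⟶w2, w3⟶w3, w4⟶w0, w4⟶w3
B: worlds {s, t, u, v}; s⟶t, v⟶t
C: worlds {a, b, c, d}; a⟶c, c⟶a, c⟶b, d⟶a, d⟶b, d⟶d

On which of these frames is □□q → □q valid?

A

Frame correspondent (Sahlqvist): ∀x ∀y (Rxy → ∃z (Rxz ∧ Rzy)) — i.e. density.
A: condition met.
B: fails — Rvt but no z with Rvz and Rzt.
C: fails — Rcb but no z with Rcz and Rzb.
Valid on: A.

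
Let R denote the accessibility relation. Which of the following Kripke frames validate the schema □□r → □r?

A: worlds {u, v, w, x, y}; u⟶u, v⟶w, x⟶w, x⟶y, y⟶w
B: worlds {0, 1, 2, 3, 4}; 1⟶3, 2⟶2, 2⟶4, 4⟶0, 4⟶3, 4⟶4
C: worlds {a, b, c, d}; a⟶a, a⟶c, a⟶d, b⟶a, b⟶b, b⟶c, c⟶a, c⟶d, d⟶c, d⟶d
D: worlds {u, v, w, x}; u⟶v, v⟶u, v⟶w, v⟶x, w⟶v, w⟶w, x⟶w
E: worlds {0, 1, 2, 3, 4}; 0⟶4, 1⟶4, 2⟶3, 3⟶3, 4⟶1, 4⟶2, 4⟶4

The schema corresponds to density: ∀x ∀y (Rxy → ∃z (Rxz ∧ Rzy)).
A: fails — Rvw but no z with Rvz and Rzw.
B: fails — R13 but no z with R1z and Rz3.
C: ✓.
D: fails — Ruv but no z with Ruz and Rzv.
E: ✓.

C, E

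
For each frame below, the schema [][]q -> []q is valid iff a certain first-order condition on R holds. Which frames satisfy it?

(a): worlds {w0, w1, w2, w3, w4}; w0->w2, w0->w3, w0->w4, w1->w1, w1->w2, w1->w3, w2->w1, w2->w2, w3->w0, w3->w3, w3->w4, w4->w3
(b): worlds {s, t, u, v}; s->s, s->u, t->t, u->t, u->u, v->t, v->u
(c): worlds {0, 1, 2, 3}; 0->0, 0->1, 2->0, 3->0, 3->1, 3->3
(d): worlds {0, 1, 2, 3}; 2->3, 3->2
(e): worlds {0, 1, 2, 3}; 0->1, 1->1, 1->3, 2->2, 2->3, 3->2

(a), (b), (c), (e)

Frame correspondent (Sahlqvist): forall x forall y (Rxy -> exists z (Rxz & Rzy)) — i.e. density.
(a): satisfies the condition.
(b): satisfies the condition.
(c): satisfies the condition.
(d): fails — R23 but no z with R2z and Rz3.
(e): satisfies the condition.
Valid on: (a), (b), (c), (e).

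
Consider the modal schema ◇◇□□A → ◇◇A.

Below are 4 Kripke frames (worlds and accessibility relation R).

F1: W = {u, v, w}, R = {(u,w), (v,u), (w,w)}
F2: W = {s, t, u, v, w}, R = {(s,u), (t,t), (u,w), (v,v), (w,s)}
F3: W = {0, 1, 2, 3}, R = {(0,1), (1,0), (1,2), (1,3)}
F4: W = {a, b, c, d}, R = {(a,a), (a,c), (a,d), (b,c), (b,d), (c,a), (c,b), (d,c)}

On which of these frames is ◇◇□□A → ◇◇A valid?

F1, F4

Frame correspondent (Sahlqvist): ∀x ∀y (xR²y → ∃w (yR²w ∧ xR²w)) — i.e. a generalized confluence (Geach) condition.
F1: satisfies the condition.
F2: fails — sR²w but no w* with wR²w* and sR²w*.
F3: fails — 0R²2 but no w with 2R²w and 0R²w.
F4: satisfies the condition.
Valid on: F1, F4.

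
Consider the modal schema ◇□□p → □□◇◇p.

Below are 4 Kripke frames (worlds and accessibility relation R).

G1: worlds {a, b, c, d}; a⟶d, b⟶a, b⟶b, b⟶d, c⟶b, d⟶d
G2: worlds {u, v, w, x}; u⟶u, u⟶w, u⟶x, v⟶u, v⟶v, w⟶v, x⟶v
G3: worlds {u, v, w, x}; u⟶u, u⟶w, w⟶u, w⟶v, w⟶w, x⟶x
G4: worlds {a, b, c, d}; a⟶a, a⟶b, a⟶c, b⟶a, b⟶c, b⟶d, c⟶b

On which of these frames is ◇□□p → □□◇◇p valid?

This is the axiom for a generalized confluence (Geach) condition; its first-order frame correspondent is ∀x ∀y ∀z ((xRy ∧ xR²z) → ∃w (yR²w ∧ zR²w)).
G1: ✓.
G2: ✓.
G3: fails — uRu, uR²v but no t with uR²t and vR²t.
G4: fails — aRa, aR²d but no w with aR²w and dR²w.

G1, G2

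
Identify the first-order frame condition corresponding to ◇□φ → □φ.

the Euclidean property: ∀x ∀y ∀z (Rxy ∧ Rxz → Ryz)

This is a form of the 5 axiom.
It corresponds to the Euclidean property: ∀x ∀y ∀z (Rxy ∧ Rxz → Ryz).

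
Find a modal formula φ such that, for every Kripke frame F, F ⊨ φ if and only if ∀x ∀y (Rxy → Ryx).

p → □◇p

The condition is symmetry. The B schema p → □◇p defines it.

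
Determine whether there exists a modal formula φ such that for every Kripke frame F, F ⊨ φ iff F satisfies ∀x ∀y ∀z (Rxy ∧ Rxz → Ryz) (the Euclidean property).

The condition is the Euclidean property. A defining modal formula is ◇r → □◇r.
Suppose ◇r→□◇r is valid. Take Rxy, Rxz and set V(r)={y}. Then ◇r at x, so □◇r at x, so ◇r at z, so some w with Rzw has r; w=y, i.e. Rzy. By symmetry of the argument, Ryz.

Yes — defined by ◇r → □◇r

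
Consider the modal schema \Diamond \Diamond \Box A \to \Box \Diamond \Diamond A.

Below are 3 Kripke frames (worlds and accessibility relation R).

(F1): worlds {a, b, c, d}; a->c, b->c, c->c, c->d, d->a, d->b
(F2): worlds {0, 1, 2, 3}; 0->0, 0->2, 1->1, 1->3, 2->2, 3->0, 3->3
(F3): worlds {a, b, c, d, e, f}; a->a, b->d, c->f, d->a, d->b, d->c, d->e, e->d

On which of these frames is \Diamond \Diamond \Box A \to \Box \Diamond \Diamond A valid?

Frame correspondent (Sahlqvist): \forall x \forall y \forall z ((x R^2 y \wedge xRz) \to \exists w (yRw \wedge z R^2 w)) — i.e. a generalized confluence (Geach) condition.
(F1): fails — cR²d, cRd but no w with dRw and dR²w.
(F2): ✓.
(F3): fails — dR²a, dRc but no w with aRw and cR²w.
Valid on: (F2).

(F2)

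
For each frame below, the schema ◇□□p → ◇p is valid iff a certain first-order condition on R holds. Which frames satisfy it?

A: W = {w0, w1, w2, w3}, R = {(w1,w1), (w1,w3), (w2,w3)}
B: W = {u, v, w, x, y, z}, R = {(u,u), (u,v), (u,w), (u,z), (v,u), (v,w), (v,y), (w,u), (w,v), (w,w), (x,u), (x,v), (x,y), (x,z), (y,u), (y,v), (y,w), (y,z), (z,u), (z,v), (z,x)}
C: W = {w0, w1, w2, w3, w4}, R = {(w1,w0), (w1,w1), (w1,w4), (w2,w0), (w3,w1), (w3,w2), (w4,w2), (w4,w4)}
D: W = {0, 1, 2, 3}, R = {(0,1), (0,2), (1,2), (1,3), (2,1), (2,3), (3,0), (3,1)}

B, D

This is the axiom for a generalized confluence (Geach) condition; its first-order frame correspondent is ∀x ∀y (xRy → ∃w (yR²w ∧ xRw)).
A: fails — w1Rw3 but no w with w3R²w and w1Rw.
B: satisfies the condition.
C: fails — w1Rw0 but no w with w0R²w and w1Rw.
D: satisfies the condition.
Valid on: B, D.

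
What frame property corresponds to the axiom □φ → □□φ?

Transitivity

Suppose □φ→□□φ is valid. Take Rxy, Ryz and set V(φ)={w : Rxw}. Then □φ at x, so □□φ at x, so □φ at y, so φ at z, i.e. Rxz.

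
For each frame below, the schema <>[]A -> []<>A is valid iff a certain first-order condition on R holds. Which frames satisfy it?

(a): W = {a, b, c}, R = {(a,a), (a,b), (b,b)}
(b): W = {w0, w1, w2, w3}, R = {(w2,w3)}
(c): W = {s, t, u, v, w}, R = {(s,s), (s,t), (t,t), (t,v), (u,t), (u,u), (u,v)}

Frame correspondent (Sahlqvist): forall x forall y forall z (Rxy & Rxz -> exists w (Ryw & Rzw)) — i.e. convergence.
(a): ✓.
(b): fails — Rw2w3 and Rw2w3 but w3 and w3 have no common successor.
(c): fails — Rtv and Rtv but v and v have no common successor.

(a)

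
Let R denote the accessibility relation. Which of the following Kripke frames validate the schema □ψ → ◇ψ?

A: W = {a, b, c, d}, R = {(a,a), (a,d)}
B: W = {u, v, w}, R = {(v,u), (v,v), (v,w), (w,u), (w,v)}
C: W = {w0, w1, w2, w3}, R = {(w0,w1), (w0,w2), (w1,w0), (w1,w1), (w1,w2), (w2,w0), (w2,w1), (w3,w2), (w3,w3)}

C

This is the axiom for seriality; its first-order frame correspondent is ∀x ∃y Rxy.
A: fails — world b has no successor.
B: fails — world u has no successor.
C: holds.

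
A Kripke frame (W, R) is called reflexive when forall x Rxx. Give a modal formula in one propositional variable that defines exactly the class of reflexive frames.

□p → p

A defining formula is □p → p (the T axiom).
Suppose □p→p is valid. At any x set V(p)={w : Rxw}. Then □p holds at x, so p holds at x, i.e. Rxx.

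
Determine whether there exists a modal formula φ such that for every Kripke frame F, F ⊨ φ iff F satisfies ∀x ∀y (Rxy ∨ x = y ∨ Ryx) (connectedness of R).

No

If a class were modally definable it would be closed under disjoint unions (Goldblatt–Thomason).
Take 3 disjoint single-world reflexive frames: each is trivially connected, but their disjoint union has 3 worlds with no edge between distinct components, so it is not connected.
Hence connectedness of R is not modally definable.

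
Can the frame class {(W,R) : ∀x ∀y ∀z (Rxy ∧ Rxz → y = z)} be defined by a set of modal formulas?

The condition is partial functionality. A defining modal formula is ◇r → □r.

Yes, by ◇r → □r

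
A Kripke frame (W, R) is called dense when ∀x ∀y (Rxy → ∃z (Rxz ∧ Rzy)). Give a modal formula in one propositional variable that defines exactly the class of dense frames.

A defining formula is □□q → □q (the C4 axiom).

□□q → □q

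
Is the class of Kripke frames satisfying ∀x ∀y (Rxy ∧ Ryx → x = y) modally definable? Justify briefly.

If a class were modally definable it would be closed under surjective bounded morphisms (Goldblatt–Thomason).
The 4-cycle (worlds s,t,u,v with s→t→u→v→s) is antisymmetric. Sending even-indexed worlds to a and odd-indexed worlds to b is a surjective bounded morphism onto the two-world frame with a↔b, which is not antisymmetric.
Hence antisymmetry is not modally definable.

No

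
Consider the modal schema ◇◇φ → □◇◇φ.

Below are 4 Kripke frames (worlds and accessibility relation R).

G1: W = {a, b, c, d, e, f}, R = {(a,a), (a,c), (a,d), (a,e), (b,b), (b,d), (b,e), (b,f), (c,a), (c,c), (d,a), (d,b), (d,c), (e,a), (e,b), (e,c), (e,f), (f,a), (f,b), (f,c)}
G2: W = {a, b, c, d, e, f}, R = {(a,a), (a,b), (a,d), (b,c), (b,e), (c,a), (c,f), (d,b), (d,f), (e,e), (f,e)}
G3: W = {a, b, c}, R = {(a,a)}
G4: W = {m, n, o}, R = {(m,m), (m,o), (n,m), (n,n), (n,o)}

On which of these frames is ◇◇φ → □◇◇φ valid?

G3

This is the axiom for a generalized confluence (Geach) condition; its first-order frame correspondent is ∀x ∀y ∀z ((xR²y ∧ xRz) → ∃w (y = w ∧ zR²w)).
G1: fails — aR²b, aRc but no w with b=w and cR²w.
G2: fails — aR²a, aRd but no w with a=w and dR²w.
G3: satisfies the condition.
G4: fails — mR²m, mRo but no w with m=w and oR²w.
Valid on: G3.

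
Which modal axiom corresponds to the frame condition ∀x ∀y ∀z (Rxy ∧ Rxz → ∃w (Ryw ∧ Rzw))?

The condition is convergence. The .2 schema ◇□r → □◇r defines it.
Suppose ◇□r→□◇r is valid. Take Rxy, Rxz and set V(r)={w : Ryw}. Then □r at y so ◇□r at x, so □◇r at x, so ◇r at z, giving w with Rzw and Ryw.

◇□r → □◇r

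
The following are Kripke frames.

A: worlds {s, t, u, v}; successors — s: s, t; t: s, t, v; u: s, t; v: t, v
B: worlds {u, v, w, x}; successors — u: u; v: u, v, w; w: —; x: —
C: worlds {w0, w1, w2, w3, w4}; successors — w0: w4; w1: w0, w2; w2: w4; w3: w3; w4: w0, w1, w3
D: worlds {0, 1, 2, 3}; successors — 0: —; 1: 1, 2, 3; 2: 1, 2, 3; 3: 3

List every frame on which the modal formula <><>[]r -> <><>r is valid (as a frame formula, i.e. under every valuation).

A, D

This is the axiom for a generalized confluence (Geach) condition; its first-order frame correspondent is forall x forall y (x R^2 y -> exists w (yRw & x R^2 w)).
A: condition met.
B: fails — vR²w but no t with wRt and vR²t.
C: fails — w0R²w0 but no w with w0Rw and w0R²w.
D: condition met.
Valid on: A, D.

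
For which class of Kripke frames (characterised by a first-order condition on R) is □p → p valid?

reflexivity: ∀x Rxx

Suppose □p→p is valid. At any x set V(p)={w : Rxw}. Then □p holds at x, so p holds at x, i.e. Rxx.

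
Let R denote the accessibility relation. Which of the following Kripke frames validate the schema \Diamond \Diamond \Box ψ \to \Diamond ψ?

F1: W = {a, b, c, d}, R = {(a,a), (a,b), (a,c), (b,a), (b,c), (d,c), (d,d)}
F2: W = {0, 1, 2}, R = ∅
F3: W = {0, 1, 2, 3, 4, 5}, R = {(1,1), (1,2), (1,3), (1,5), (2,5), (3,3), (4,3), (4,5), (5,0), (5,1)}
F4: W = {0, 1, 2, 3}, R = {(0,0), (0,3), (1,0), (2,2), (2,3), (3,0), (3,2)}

This is the axiom for a generalized confluence (Geach) condition; its first-order frame correspondent is \forall x \forall y (x R^2 y \to \exists w (yRw \wedge xRw)).
F1: fails — aR²c but no w with cRw and aRw.
F2: condition met.
F3: fails — 1R²0 but no w with 0Rw and 1Rw.
F4: condition met.

F2, F4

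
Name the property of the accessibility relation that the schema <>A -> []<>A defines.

This schema is the 5 axiom.
Its frame correspondent is the Euclidean property — forall x forall y forall z (Rxy & Rxz -> Ryz).

the Euclidean property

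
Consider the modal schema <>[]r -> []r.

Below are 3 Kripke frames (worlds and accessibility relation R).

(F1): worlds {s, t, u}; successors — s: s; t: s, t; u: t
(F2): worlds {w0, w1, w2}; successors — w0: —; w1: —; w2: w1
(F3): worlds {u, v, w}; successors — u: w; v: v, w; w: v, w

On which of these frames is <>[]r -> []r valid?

(F3)

The schema corresponds to the Euclidean property: forall x forall y forall z (Rxy & Rxz -> Ryz).
(F1): fails — Rts and Rtt but not Rst.
(F2): fails — Rw2w1 and Rw2w1 but not Rw1w1.
(F3): holds.
Valid on: (F3).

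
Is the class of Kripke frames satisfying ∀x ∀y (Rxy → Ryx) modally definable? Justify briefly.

Yes: it is symmetry, defined by the B schema p → □◇p.
Suppose p→□◇p is valid. Take Rxy and set V(p)={x}. Then p at x, so □◇p at x, so ◇p at y, so some z with Ryz has p; z=x, i.e. Ryx.

Definable; p → □◇p defines it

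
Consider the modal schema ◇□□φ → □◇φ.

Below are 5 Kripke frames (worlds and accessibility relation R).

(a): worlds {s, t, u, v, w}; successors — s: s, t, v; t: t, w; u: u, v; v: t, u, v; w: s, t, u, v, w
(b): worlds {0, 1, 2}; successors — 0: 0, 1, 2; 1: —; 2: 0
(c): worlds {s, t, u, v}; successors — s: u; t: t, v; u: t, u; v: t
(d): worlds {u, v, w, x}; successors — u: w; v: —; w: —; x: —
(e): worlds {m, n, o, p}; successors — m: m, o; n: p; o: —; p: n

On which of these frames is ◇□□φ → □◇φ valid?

Frame correspondent (Sahlqvist): ∀x ∀y ∀z ((xRy ∧ xRz) → ∃w (yR²w ∧ zRw)) — i.e. a generalized confluence (Geach) condition.
(a): condition met.
(b): fails — 0R0, 0R1 but no w with 0R²w and 1Rw.
(c): condition met.
(d): fails — uRw, uRw but no t with wR²t and wRt.
(e): fails — mRm, mRo but no w with mR²w and oRw.
Valid on: (a), (c).

(a), (c)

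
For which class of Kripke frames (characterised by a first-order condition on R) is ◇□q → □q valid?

the Euclidean property: ∀x ∀y ∀z (Rxy ∧ Rxz → Ryz)

Replacing q by ¬q and contraposing gives the equivalent schema ◇q → □◇q.
Suppose ◇q→□◇q is valid. Take Rxy, Rxz and set V(q)={y}. Then ◇q at x, so □◇q at x, so ◇q at z, so some w with Rzw has q; w=y, i.e. Rzy. By symmetry of the argument, Ryz.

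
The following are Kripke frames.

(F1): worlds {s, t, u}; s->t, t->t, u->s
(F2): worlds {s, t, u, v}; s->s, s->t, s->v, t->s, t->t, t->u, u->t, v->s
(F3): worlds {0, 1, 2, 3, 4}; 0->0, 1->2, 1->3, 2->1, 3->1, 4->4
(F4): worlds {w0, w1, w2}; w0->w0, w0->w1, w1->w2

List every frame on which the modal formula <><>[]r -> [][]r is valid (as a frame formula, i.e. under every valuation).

This is the axiom for a generalized confluence (Geach) condition; its first-order frame correspondent is forall x forall y forall z ((x R^2 y & x R^2 z) -> exists w (yRw & z = w)).
(F1): holds.
(F2): fails — sR²s, sR²u but no w with sRw and u=w.
(F3): fails — 1R²1, 1R²1 but no w with 1Rw and 1=w.
(F4): fails — w0R²w0, w0R²w2 but no w with w0Rw and w2=w.
Valid on: (F1).

(F1)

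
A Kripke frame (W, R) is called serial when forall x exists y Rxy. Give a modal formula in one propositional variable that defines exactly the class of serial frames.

A defining formula is □r → ◇r (the D axiom).
Suppose □r→◇r is valid. At any x set V(r)=W. Then □r at x, so ◇r at x, so x has a successor.

□r → ◇r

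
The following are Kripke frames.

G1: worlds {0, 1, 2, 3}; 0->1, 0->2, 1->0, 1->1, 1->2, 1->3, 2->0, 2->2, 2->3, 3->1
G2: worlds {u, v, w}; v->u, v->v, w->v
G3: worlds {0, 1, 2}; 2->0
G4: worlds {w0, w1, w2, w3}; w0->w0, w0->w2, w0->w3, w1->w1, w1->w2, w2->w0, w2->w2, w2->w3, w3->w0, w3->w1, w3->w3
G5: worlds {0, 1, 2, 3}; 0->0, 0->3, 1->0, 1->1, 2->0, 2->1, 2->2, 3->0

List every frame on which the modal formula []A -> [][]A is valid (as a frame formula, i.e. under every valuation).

This is the axiom for transitivity; its first-order frame correspondent is forall x forall y forall z (Rxy & Ryz -> Rxz).
G1: fails — R02 and R23 but not R03.
G2: fails — Rwv and Rvu but not Rwu.
G3: ✓.
G4: fails — Rw1w2 and Rw2w0 but not Rw1w0.
G5: fails — R10 and R03 but not R13.

G3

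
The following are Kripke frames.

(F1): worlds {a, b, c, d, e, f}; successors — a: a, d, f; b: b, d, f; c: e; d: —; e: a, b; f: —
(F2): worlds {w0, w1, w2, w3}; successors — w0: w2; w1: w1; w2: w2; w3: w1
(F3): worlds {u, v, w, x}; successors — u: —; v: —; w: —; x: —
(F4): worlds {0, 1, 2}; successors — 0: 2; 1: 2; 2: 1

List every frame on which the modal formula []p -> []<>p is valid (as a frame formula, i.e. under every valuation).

Frame correspondent (Sahlqvist): forall x forall z (xRz -> exists w (xRw & zRw)) — i.e. a generalized confluence (Geach) condition.
(F1): fails — aRd but no w with aRw and dRw.
(F2): holds.
(F3): holds.
(F4): fails — 0R2 but no w with 0Rw and 2Rw.
Valid on: (F2), (F3).

(F2), (F3)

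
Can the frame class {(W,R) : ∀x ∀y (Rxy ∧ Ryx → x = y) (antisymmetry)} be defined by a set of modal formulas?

No

If a class were modally definable it would be closed under surjective bounded morphisms (Goldblatt–Thomason).
The 4-cycle (worlds w0,w1,w2,w3 with w0→w1→w2→w3→w0) is antisymmetric. Sending even-indexed worlds to s and odd-indexed worlds to t is a surjective bounded morphism onto the two-world frame with s↔t, which is not antisymmetric.
So the class is not modally definable.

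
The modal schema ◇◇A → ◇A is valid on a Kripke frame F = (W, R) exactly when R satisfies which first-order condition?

Transitivity

This is a form of the 4 axiom.
It corresponds to transitivity: ∀x ∀y ∀z (Rxy ∧ Ryz → Rxz).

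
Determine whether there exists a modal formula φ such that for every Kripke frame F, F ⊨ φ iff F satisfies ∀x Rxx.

Yes — defined by □q → q

The condition is reflexivity. A defining modal formula is □q → q.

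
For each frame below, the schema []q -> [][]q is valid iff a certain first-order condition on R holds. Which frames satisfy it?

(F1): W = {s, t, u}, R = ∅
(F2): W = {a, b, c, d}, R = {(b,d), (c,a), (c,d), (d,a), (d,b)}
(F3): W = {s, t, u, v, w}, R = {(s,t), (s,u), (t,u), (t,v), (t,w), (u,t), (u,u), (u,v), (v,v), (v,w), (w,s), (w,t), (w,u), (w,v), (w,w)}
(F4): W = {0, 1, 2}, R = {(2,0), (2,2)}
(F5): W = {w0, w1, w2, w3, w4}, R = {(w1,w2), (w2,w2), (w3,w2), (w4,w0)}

The schema corresponds to transitivity: forall x forall y forall z (Rxy & Ryz -> Rxz).
(F1): holds.
(F2): fails — Rcd and Rdb but not Rcb.
(F3): fails — Ruv and Rvw but not Ruw.
(F4): holds.
(F5): holds.

(F1), (F4), (F5)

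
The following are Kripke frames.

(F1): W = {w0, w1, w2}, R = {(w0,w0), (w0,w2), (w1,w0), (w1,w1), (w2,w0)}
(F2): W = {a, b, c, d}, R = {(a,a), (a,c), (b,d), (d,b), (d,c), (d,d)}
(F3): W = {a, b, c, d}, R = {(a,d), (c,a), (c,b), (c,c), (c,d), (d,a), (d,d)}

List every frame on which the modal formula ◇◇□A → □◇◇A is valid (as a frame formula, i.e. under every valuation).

(F1)

The schema corresponds to a generalized confluence (Geach) condition: ∀x ∀y ∀z ((xR²y ∧ xRz) → ∃w (yRw ∧ zR²w)).
(F1): satisfies the condition.
(F2): fails — aR²a, aRc but no w with aRw and cR²w.
(F3): fails — cR²a, cRb but no w with aRw and bR²w.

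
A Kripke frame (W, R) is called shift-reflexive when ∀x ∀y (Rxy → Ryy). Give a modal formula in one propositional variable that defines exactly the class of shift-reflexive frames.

A defining formula is □(□ψ → ψ) (the T□ axiom).
Suppose □(□ψ→ψ) is valid. Take Rxy and set V(ψ)={w : Ryw}. Then at y, □ψ holds; since □(□ψ→ψ) at x, □ψ→ψ at y, so ψ at y, i.e. Ryy.

□(□ψ → ψ)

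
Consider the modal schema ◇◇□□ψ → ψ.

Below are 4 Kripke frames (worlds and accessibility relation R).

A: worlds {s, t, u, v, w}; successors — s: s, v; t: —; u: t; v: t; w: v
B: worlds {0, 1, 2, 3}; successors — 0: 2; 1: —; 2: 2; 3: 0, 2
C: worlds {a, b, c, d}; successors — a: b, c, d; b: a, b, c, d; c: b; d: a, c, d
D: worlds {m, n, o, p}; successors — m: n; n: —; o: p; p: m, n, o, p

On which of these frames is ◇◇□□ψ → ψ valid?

Frame correspondent (Sahlqvist): ∀x ∀y (xR²y → ∃w (yR²w ∧ x = w)) — i.e. a generalized confluence (Geach) condition.
A: fails — sR²t but no w* with tR²w* and s=w*.
B: fails — 0R²2 but no w with 2R²w and 0=w.
C: holds.
D: fails — oR²m but no w with mR²w and o=w.

C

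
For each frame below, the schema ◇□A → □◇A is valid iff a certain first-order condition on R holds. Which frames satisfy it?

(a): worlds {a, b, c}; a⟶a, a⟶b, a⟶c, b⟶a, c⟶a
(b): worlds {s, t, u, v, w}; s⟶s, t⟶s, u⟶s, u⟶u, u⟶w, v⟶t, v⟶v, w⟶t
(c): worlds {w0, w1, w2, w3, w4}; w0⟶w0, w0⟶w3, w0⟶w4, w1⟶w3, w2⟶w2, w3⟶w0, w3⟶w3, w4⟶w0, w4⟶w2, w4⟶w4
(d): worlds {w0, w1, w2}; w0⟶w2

This is the axiom for convergence; its first-order frame correspondent is ∀x ∀y ∀z (Rxy ∧ Rxz → ∃w (Ryw ∧ Rzw)).
(a): satisfies the condition.
(b): fails — Ruw and Ruu but w and u have no common successor.
(c): fails — Rw4w2 and Rw4w0 but w2 and w0 have no common successor.
(d): fails — Rw0w2 and Rw0w2 but w2 and w2 have no common successor.

(a)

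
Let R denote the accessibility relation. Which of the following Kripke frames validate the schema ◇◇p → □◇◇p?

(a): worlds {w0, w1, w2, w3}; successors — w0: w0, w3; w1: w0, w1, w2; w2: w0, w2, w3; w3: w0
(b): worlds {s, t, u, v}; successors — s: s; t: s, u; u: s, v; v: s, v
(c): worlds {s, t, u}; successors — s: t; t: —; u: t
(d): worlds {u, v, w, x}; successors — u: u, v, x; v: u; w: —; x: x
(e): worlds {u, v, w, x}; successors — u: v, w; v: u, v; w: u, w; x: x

(c), (e)

The schema corresponds to a generalized confluence (Geach) condition: ∀x ∀y ∀z ((xR²y ∧ xRz) → ∃w (y = w ∧ zR²w)).
(a): fails — w1R²w1, w1Rw0 but no w with w1=w and w0R²w.
(b): fails — tR²v, tRs but no w with v=w and sR²w.
(c): ✓.
(d): fails — uR²u, uRx but no t with u=t and xR²t.
(e): ✓.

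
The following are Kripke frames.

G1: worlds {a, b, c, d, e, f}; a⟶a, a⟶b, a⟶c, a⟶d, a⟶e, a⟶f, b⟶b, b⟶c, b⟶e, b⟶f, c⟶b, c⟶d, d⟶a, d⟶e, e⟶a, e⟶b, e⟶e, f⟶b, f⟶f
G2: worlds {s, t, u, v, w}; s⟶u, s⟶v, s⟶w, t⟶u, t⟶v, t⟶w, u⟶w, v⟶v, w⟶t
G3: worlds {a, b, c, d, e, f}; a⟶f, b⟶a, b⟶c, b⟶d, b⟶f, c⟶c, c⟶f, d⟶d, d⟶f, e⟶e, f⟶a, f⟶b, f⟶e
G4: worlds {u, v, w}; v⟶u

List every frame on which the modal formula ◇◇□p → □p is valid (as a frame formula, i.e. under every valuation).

G4

The schema corresponds to a generalized confluence (Geach) condition: ∀x ∀y ∀z ((xR²y ∧ xRz) → ∃w (yRw ∧ z = w)).
G1: fails — aR²b, aRa but no w with bRw and a=w.
G2: fails — sR²v, sRu but no w* with vRw* and u=w*.
G3: fails — aR²e, aRf but no w with eRw and f=w.
G4: ✓.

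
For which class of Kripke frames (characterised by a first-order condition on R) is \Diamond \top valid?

This is a form of the D axiom.
It corresponds to seriality: \forall x \exists y Rxy.

seriality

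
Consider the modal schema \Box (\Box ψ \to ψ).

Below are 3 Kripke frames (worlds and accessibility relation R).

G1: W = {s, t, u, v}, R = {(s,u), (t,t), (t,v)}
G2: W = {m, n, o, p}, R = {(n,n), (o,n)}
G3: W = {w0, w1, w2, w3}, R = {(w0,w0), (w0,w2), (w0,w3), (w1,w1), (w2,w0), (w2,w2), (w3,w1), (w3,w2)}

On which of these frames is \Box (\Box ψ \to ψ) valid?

G2

Frame correspondent (Sahlqvist): \forall x \forall y (Rxy \to Ryy) — i.e. shift-reflexivity.
G1: fails — Rsu but not Ruu.
G2: condition met.
G3: fails — Rw0w3 but not Rw3w3.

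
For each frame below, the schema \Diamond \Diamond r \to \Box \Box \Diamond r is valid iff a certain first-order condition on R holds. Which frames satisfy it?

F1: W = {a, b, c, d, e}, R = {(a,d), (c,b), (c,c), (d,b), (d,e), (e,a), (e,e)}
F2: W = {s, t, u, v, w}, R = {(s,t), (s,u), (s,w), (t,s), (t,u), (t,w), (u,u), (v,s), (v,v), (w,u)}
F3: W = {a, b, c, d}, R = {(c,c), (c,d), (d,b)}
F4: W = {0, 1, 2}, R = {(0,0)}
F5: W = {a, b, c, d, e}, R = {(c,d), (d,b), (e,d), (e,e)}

F4

The schema corresponds to a generalized confluence (Geach) condition: \forall x \forall y \forall z ((x R^2 y \wedge x R^2 z) \to \exists w (y = w \wedge zRw)).
F1: fails — aR²b, aR²b but no w with b=w and bRw.
F2: fails — sR²s, sR²s but no w* with s=w* and sRw*.
F3: fails — cR²b, cR²b but no w with b=w and bRw.
F4: satisfies the condition.
F5: fails — cR²b, cR²b but no w with b=w and bRw.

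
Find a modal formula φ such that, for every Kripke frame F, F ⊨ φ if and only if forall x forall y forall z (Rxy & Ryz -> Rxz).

□ψ → □□ψ

A defining formula is □ψ → □□ψ (the 4 axiom).
Suppose □ψ→□□ψ is valid. Take Rxy, Ryz and set V(ψ)={w : Rxw}. Then □ψ at x, so □□ψ at x, so □ψ at y, so ψ at z, i.e. Rxz.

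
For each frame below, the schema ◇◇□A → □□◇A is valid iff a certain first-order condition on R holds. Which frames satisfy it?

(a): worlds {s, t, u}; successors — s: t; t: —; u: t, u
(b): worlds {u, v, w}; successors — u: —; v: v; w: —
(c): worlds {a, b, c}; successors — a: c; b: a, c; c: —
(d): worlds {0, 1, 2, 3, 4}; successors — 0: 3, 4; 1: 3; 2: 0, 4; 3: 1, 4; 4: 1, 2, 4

(b)

The schema corresponds to a generalized confluence (Geach) condition: ∀x ∀y ∀z ((xR²y ∧ xR²z) → ∃w (yRw ∧ zRw)).
(a): fails — uR²t, uR²t but no w with tRw and tRw.
(b): ✓.
(c): fails — bR²c, bR²c but no w with cRw and cRw.
(d): fails — 0R²1, 0R²2 but no w with 1Rw and 2Rw.
Valid on: (b).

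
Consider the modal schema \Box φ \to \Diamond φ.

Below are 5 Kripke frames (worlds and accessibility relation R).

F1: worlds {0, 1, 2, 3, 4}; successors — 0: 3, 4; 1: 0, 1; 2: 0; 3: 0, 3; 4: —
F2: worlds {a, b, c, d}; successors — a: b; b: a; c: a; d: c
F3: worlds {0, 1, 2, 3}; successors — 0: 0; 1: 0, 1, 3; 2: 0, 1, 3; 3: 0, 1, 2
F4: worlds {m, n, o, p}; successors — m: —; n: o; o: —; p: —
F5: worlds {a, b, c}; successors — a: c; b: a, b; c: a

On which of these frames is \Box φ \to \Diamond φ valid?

F2, F3, F5

The schema corresponds to seriality: \forall x \exists y Rxy.
F1: fails — world 4 has no successor.
F2: satisfies the condition.
F3: satisfies the condition.
F4: fails — world m has no successor.
F5: satisfies the condition.
Valid on: F2, F3, F5.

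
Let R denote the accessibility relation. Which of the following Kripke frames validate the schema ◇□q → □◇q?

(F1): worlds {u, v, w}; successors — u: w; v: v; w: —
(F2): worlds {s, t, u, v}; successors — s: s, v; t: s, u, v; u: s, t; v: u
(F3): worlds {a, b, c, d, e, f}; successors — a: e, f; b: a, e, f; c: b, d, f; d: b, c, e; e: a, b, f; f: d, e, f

Frame correspondent (Sahlqvist): ∀x ∀y ∀z (Rxy ∧ Rxz → ∃w (Ryw ∧ Rzw)) — i.e. convergence.
(F1): fails — Ruw and Ruw but w and w have no common successor.
(F2): fails — Rsv and Rss but v and s have no common successor.
(F3): ✓.

(F3)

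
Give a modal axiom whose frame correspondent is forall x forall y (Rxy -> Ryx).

The condition is symmetry. The B schema s → □◇s defines it.

s → □◇s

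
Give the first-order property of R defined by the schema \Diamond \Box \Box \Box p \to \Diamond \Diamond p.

\forall x \forall y (xRy \to \exists w (y R^3 w \wedge x R^2 w))

This is a Sahlqvist (Geach-type) schema ◇^1□^3p → □^0◇^2p.
Minimal-valuation argument: fix x; take any y with xR^1y and any z with xR^0z. Set V(p) to the set of worlds R-reachable from y in exactly 3 steps. Then □^3p holds at y, so the antecedent holds at x; validity forces ◇^2p at z, giving a w with zR^2w and yR^3w.
First-order correspondent: \forall x \forall y (xRy \to \exists w (y R^3 w \wedge x R^2 w)).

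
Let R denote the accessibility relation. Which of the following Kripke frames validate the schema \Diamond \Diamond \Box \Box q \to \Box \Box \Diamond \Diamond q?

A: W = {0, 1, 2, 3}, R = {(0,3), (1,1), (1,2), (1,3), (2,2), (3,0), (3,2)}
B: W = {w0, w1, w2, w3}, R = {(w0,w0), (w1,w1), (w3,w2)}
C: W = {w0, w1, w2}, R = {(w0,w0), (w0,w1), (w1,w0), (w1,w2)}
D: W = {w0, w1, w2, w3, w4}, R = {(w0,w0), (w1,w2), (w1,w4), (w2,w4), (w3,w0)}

A, B

Frame correspondent (Sahlqvist): \forall x \forall y \forall z ((x R^2 y \wedge x R^2 z) \to \exists w (y R^2 w \wedge z R^2 w)) — i.e. a generalized confluence (Geach) condition.
A: satisfies the condition.
B: satisfies the condition.
C: fails — w0R²w0, w0R²w2 but no w with w0R²w and w2R²w.
D: fails — w1R²w4, w1R²w4 but no w with w4R²w and w4R²w.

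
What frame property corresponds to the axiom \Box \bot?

This schema is the Ver axiom.
Its frame correspondent is emptiness of R — \forall x \forall y \neg Rxy.

Emptiness of R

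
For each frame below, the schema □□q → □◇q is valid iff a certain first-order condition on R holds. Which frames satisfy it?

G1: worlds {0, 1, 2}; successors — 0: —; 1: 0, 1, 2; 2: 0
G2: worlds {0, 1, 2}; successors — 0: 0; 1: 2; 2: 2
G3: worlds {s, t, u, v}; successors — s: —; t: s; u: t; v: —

G2

This is the axiom for a generalized confluence (Geach) condition; its first-order frame correspondent is ∀x ∀z (xRz → ∃w (xR²w ∧ zRw)).
G1: fails — 1R0 but no w with 1R²w and 0Rw.
G2: holds.
G3: fails — tRs but no w with tR²w and sRw.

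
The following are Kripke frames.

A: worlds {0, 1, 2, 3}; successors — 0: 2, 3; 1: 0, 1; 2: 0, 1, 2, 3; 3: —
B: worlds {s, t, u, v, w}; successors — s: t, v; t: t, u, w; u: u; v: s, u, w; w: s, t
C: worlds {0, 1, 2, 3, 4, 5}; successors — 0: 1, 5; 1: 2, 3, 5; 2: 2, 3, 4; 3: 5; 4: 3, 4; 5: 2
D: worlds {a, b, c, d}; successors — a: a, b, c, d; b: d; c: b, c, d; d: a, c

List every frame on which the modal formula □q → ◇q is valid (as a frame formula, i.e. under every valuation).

Frame correspondent (Sahlqvist): ∀x ∃y Rxy — i.e. seriality.
A: fails — world 3 has no successor.
B: holds.
C: holds.
D: holds.
Valid on: B, C, D.

B, C, D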